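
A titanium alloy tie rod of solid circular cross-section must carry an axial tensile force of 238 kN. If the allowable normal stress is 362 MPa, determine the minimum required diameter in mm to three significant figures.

28.9 mm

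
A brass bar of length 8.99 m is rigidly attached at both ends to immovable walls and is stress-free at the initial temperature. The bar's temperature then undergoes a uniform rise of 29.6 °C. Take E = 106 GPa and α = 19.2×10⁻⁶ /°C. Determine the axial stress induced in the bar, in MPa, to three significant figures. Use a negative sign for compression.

-60.2 MPa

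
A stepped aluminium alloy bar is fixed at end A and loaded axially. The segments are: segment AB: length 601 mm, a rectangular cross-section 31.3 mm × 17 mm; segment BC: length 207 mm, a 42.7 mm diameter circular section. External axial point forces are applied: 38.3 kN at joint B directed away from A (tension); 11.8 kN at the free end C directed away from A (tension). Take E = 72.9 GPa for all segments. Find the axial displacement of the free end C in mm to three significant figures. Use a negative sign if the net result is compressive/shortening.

0.800 mm

Internal axial forces (sectioning from the free end, tension +): N_BC = 11.8 kN, N_AB = 50.1 kN.
A_AB = 532.1 mm².
A_BC = 1432 mm².
δ_AB = 50100·601/(532.1·72900) = 0.7762 mm
δ_BC = 11800·207/(1432·72900) = 0.0234 mm
δ = Σδ_i = 0.7996 mm.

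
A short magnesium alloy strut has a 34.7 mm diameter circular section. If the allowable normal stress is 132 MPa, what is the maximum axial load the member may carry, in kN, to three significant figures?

125 kN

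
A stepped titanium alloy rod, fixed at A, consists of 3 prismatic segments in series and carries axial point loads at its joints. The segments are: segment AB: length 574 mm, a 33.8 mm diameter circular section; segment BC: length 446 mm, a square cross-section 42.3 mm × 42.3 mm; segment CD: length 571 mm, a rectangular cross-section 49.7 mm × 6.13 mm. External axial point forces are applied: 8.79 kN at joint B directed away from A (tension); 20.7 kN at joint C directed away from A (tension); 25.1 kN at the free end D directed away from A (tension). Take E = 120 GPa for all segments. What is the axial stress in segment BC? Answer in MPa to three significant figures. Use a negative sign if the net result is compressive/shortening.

25.6 MPa

Internal axial forces (sectioning from the free end, tension +): N_CD = 25.1 kN, N_BC = 45.8 kN, N_AB = 54.59 kN.
A_BC = 1789 mm².
σ_BC = N_BC/A_BC = 45800/1789 = 25.6 MPa.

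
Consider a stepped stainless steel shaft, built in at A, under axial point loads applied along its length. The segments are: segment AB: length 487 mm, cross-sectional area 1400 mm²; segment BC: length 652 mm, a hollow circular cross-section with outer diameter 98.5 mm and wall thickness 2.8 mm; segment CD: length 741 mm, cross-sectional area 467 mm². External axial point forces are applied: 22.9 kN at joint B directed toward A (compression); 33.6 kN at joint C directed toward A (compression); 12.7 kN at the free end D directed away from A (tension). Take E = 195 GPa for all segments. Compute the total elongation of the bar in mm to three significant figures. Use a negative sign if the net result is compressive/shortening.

Internal axial forces (sectioning from the free end, tension +): N_CD = 12.7 kN, N_BC = -20.9 kN, N_AB = -43.8 kN.
A_BC = 841.8 mm².
δ_AB = -43800·487/(1400·195000) = -0.07813 mm
δ_BC = -20900·652/(841.8·195000) = -0.08301 mm
δ_CD = 12700·741/(467·195000) = 0.1033 mm
δ = Σδ_i = -0.05781 mm.

-0.0578 mm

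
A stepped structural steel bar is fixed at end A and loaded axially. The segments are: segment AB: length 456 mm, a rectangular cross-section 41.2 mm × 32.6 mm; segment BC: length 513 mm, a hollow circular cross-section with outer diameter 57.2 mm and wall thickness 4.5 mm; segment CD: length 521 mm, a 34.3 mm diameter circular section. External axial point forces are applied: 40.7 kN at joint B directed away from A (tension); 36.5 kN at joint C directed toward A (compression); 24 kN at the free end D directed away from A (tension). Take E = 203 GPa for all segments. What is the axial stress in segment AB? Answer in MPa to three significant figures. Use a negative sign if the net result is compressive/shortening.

Internal axial forces (sectioning from the free end, tension +): N_CD = 24 kN, N_BC = -12.5 kN, N_AB = 28.2 kN.
A_AB = 1343 mm².
σ_AB = N_AB/A_AB = 28200/1343 = 21 MPa.

21.0 MPa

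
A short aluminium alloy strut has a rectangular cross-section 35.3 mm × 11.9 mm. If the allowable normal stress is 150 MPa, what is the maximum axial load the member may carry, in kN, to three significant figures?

63.0 kN

A = 420.1 mm².
P_max = σ_allow · A = 150 · 420.1 = 63010 N = 63.01 kN.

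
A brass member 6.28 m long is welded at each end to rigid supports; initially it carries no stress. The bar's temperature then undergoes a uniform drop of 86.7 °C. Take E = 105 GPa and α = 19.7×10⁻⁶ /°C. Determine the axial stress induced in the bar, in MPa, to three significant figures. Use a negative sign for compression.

179 MPa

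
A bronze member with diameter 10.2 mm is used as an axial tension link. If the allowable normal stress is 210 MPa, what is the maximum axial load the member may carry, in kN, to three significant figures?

A = 81.71 mm².
P_max = σ_allow · A = 210 · 81.71 = 17160 N = 17.16 kN.

17.2 kN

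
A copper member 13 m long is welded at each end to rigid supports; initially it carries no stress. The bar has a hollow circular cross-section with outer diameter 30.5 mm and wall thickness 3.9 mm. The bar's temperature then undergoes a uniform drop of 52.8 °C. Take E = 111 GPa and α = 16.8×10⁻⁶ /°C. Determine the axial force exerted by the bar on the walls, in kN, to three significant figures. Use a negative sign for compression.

Free thermal expansion αLΔT = 16.8e-6 · 13000 · -52.8 = -11.53 mm.
The walls impose strain ε = −(-11.53)/13000 = 8.8704e-04; σ = Eε = 111000 · 8.8704e-04 = 98.46 MPa.
Wall reaction R = σ·A = 98.46·325.9 = 32090 N = 32.09 kN.

32.1 kN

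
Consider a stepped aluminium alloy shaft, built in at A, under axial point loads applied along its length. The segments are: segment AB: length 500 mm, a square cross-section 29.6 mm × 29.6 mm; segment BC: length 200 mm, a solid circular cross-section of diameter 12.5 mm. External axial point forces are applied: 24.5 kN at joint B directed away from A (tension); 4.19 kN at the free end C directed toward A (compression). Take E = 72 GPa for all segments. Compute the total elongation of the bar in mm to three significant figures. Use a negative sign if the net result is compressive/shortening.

0.0661 mm

Internal axial forces (sectioning from the free end, tension +): N_BC = -4.19 kN, N_AB = 20.31 kN.
A_AB = 876.2 mm².
A_BC = 122.7 mm².
δ_AB = 20310·500/(876.2·72000) = 0.161 mm
δ_BC = -4190·200/(122.7·72000) = -0.09484 mm
δ = Σδ_i = 0.06613 mm.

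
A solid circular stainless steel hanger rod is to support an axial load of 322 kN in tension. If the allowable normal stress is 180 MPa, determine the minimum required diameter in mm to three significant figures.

Required area A ≥ P/σ_allow = 322000/180 = 1789 mm².
For a solid circular section, d ≥ √(4A/π) = 47.73 mm.

47.7 mm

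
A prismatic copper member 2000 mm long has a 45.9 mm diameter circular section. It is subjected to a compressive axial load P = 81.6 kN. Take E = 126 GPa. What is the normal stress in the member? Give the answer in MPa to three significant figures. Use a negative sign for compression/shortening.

A = 1655 mm².
σ = N/A = -81600/1655 = -49.31 MPa.

-49.3 MPa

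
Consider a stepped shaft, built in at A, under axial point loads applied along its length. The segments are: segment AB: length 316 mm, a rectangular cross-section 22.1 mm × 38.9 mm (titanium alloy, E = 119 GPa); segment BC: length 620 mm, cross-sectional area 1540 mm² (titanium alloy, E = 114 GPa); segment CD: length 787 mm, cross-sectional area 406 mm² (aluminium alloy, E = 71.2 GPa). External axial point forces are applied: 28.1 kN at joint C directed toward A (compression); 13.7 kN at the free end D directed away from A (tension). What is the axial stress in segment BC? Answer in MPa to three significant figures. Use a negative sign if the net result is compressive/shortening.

-9.35 MPa

Internal axial forces (sectioning from the free end, tension +): N_CD = 13.7 kN, N_BC = -14.4 kN, N_AB = -14.4 kN.
σ_BC = N_BC/A_BC = -14400/1540 = -9.351 MPa.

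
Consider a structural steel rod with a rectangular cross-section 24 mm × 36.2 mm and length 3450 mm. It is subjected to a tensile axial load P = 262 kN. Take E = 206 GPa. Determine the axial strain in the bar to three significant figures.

0.00146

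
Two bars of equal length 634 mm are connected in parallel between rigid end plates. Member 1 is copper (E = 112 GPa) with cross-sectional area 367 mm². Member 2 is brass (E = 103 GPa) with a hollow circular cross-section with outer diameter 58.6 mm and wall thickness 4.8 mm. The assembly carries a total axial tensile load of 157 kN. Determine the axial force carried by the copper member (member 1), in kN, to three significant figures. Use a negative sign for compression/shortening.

51.8 kN

A_2 = 811.3 mm².
Equal strain + equilibrium ⇒ each member carries load in proportion to AE: A₁E₁ = 41100000 N, A₂E₂ = 83560000 N, ΣAE = 124700000 N.
F₁ = P·A₁E₁/ΣAE = 157000·41100000/124700000 = 51760 N.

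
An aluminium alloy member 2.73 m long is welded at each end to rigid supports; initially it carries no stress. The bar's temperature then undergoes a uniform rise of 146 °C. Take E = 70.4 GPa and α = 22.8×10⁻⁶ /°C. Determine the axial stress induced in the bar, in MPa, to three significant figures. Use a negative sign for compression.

Free thermal expansion αLΔT = 22.8e-6 · 2730 · 146 = 9.088 mm.
The walls impose strain ε = −(9.088)/2730 = -3.3288e-03; σ = Eε = 70400 · -3.3288e-03 = -234.3 MPa.

-234 MPa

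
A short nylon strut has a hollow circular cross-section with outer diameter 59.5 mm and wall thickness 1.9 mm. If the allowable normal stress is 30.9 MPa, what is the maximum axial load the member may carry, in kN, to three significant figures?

A = 343.8 mm².
P_max = σ_allow · A = 30.9 · 343.8 = 10620 N = 10.62 kN.

10.6 kN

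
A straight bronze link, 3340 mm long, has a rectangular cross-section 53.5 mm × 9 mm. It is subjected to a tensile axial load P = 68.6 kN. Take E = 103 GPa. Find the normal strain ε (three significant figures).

0.00138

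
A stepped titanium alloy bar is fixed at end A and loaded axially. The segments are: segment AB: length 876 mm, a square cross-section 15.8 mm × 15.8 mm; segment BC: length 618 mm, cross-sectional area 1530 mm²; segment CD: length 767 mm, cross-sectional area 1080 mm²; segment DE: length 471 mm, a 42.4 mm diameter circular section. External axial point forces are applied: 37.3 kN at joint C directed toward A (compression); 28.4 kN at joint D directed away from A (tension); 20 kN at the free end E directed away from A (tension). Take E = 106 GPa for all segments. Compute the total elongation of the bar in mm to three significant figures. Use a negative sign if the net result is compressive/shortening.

Internal axial forces (sectioning from the free end, tension +): N_DE = 20 kN, N_CD = 48.4 kN, N_BC = 11.1 kN, N_AB = 11.1 kN.
A_AB = 249.6 mm².
A_DE = 1412 mm².
δ_AB = 11100·876/(249.6·106000) = 0.3675 mm
δ_BC = 11100·618/(1530·106000) = 0.0423 mm
δ_CD = 48400·767/(1080·106000) = 0.3243 mm
δ_DE = 20000·471/(1412·106000) = 0.06294 mm
δ = Σδ_i = 0.797 mm.

0.797 mm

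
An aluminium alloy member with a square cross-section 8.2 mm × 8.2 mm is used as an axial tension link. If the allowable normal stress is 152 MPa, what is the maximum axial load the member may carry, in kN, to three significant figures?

10.2 kN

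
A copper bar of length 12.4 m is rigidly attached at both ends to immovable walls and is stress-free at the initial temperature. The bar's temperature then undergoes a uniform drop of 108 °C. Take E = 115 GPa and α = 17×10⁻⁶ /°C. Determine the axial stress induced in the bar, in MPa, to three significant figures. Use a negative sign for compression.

Free thermal expansion αLΔT = 17e-6 · 12400 · -108 = -22.77 mm.
The walls impose strain ε = −(-22.77)/12400 = 1.8360e-03; σ = Eε = 115000 · 1.8360e-03 = 211.1 MPa.

211 MPa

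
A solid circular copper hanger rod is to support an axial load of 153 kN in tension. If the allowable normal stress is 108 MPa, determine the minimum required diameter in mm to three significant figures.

42.5 mm

Required area A ≥ P/σ_allow = 153000/108 = 1417 mm².
For a solid circular section, d ≥ √(4A/π) = 42.47 mm.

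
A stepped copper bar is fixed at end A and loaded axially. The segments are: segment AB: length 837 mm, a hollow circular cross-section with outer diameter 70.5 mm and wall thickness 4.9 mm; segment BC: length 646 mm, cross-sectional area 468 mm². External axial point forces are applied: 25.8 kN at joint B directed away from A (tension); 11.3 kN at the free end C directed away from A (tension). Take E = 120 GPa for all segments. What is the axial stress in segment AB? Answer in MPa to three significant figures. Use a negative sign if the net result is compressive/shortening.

36.7 MPa

Internal axial forces (sectioning from the free end, tension +): N_BC = 11.3 kN, N_AB = 37.1 kN.
A_AB = 1010 mm².
σ_AB = N_AB/A_AB = 37100/1010 = 36.74 MPa.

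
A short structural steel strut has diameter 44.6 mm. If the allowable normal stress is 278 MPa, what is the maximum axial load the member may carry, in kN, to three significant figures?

434 kN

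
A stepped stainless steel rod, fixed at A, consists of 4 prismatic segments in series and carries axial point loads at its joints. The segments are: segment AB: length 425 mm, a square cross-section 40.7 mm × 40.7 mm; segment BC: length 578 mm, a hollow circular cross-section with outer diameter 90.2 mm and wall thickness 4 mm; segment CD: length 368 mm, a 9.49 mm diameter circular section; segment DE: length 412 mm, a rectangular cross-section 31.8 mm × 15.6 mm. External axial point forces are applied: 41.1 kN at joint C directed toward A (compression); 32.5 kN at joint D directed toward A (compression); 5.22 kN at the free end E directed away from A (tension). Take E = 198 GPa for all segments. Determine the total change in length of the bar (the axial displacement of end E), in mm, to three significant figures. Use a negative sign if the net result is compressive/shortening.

Internal axial forces (sectioning from the free end, tension +): N_DE = 5.22 kN, N_CD = -27.28 kN, N_BC = -68.38 kN, N_AB = -68.38 kN.
A_AB = 1656 mm².
A_BC = 1083 mm².
A_CD = 70.73 mm².
A_DE = 496.1 mm².
δ_AB = -68380·425/(1656·198000) = -0.08861 mm
δ_BC = -68380·578/(1083·198000) = -0.1843 mm
δ_CD = -27280·368/(70.73·198000) = -0.7168 mm
δ_DE = 5220·412/(496.1·198000) = 0.0219 mm
δ = Σδ_i = -0.9678 mm.

-0.968 mm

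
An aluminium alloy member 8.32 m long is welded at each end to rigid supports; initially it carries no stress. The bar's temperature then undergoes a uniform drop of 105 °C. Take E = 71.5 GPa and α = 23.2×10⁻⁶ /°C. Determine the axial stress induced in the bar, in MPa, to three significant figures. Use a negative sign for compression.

174 MPa

Free thermal expansion αLΔT = 23.2e-6 · 8320 · -105 = -20.27 mm.
The walls impose strain ε = −(-20.27)/8320 = 2.4360e-03; σ = Eε = 71500 · 2.4360e-03 = 174.2 MPa.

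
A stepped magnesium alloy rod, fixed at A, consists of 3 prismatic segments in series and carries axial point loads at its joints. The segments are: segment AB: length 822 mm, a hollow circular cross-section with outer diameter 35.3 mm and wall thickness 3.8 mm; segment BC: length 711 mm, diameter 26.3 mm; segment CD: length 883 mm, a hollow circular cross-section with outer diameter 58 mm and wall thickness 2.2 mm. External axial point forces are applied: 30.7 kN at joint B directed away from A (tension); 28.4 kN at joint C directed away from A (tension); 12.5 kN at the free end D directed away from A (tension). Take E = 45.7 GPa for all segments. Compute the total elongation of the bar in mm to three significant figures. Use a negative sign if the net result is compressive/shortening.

Internal axial forces (sectioning from the free end, tension +): N_CD = 12.5 kN, N_BC = 40.9 kN, N_AB = 71.6 kN.
A_AB = 376 mm².
A_BC = 543.3 mm².
A_CD = 385.7 mm².
δ_AB = 71600·822/(376·45700) = 3.425 mm
δ_BC = 40900·711/(543.3·45700) = 1.171 mm
δ_CD = 12500·883/(385.7·45700) = 0.6263 mm
δ = Σδ_i = 5.222 mm.

5.22 mm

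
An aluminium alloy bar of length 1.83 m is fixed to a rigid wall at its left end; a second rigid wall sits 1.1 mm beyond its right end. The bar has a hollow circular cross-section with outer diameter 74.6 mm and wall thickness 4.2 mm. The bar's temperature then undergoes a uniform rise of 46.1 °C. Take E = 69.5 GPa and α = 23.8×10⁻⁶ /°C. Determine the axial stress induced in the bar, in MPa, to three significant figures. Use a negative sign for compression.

Free thermal expansion αLΔT = 23.8e-6 · 1830 · 46.1 = 2.008 mm.
The walls engage after the gap closes; constrained expansion = 2.008 − 1.1 = 0.9078 mm.
The walls impose strain ε = −(0.9078)/1830 = -4.9609e-04; σ = Eε = 69500 · -4.9609e-04 = -34.48 MPa.

-34.5 MPa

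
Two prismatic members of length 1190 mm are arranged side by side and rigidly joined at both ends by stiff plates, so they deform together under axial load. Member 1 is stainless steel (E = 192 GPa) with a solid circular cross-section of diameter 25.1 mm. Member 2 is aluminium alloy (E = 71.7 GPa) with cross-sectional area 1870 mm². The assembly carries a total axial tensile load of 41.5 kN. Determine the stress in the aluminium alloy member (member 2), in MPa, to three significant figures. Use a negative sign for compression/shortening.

A_1 = 494.8 mm².
Equal strain + equilibrium ⇒ each member carries load in proportion to AE: A₁E₁ = 95000000 N, A₂E₂ = 134100000 N, ΣAE = 229100000 N.
σ₂ = P·E₂/ΣAE = 41500·71700/229100000 = 12.99 MPa.

13.0 MPa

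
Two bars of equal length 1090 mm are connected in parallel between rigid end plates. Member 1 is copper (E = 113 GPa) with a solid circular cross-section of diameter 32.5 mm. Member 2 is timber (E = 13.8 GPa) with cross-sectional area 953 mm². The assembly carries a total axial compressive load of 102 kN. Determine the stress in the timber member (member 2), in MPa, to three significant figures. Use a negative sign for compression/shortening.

-13.2 MPa

A_1 = 829.6 mm².
Equal strain + equilibrium ⇒ each member carries load in proportion to AE: A₁E₁ = 93740000 N, A₂E₂ = 13150000 N, ΣAE = 106900000 N.
σ₂ = P·E₂/ΣAE = -102000·13800/106900000 = -13.17 MPa.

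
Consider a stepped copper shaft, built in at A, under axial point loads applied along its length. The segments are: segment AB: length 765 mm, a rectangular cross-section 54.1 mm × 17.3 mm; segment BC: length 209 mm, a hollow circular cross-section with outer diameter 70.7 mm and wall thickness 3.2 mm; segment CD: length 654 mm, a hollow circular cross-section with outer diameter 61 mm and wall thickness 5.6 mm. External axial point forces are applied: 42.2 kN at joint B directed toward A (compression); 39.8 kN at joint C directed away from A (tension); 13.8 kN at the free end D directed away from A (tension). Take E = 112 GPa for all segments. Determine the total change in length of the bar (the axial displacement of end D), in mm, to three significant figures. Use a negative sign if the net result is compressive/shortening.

Internal axial forces (sectioning from the free end, tension +): N_CD = 13.8 kN, N_BC = 53.6 kN, N_AB = 11.4 kN.
A_AB = 935.9 mm².
A_BC = 678.6 mm².
A_CD = 974.6 mm².
δ_AB = 11400·765/(935.9·112000) = 0.0832 mm
δ_BC = 53600·209/(678.6·112000) = 0.1474 mm
δ_CD = 13800·654/(974.6·112000) = 0.08268 mm
δ = Σδ_i = 0.3133 mm.

0.313 mm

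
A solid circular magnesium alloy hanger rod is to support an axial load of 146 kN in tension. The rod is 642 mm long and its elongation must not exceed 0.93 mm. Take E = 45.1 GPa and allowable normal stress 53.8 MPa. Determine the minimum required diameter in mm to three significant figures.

58.8 mm

Required area A ≥ P/σ_allow = 146000/53.8 = 2714 mm².
For a solid circular section, d ≥ √(4A/π) = 58.78 mm.
Elongation limit: A ≥ PL/(Eδ_allow) = 146000·642/(45100·0.93) = 2235 mm² ⇒ d ≥ 53.34 mm.
The stress limit governs.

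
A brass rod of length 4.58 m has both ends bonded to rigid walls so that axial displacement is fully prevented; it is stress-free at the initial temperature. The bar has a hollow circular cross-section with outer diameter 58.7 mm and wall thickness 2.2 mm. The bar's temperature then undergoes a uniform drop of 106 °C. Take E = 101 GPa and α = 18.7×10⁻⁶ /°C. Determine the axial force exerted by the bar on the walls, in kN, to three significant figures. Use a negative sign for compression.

78.2 kN

Free thermal expansion αLΔT = 18.7e-6 · 4580 · -106 = -9.078 mm.
The walls impose strain ε = −(-9.078)/4580 = 1.9822e-03; σ = Eε = 101000 · 1.9822e-03 = 200.2 MPa.
Wall reaction R = σ·A = 200.2·390.5 = 78180 N = 78.18 kN.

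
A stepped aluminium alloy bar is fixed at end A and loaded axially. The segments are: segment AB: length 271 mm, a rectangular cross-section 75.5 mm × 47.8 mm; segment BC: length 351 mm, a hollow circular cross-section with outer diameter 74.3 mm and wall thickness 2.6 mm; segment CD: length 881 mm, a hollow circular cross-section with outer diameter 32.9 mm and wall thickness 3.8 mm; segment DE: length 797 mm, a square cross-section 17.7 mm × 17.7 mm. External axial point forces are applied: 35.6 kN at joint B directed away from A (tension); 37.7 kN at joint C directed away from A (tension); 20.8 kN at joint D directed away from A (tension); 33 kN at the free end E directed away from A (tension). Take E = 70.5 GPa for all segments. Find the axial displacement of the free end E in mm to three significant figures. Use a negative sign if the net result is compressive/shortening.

4.04 mm

Internal axial forces (sectioning from the free end, tension +): N_DE = 33 kN, N_CD = 53.8 kN, N_BC = 91.5 kN, N_AB = 127.1 kN.
A_AB = 3609 mm².
A_BC = 585.7 mm².
A_CD = 347.4 mm².
A_DE = 313.3 mm².
δ_AB = 127100·271/(3609·70500) = 0.1354 mm
δ_BC = 91500·351/(585.7·70500) = 0.7779 mm
δ_CD = 53800·881/(347.4·70500) = 1.935 mm
δ_DE = 33000·797/(313.3·70500) = 1.191 mm
δ = Σδ_i = 4.039 mm.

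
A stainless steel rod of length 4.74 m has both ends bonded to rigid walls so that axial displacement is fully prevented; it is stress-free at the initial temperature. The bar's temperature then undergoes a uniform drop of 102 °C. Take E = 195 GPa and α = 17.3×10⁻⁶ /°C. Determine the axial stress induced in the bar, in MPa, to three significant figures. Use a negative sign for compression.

344 MPa

Free thermal expansion αLΔT = 17.3e-6 · 4740 · -102 = -8.364 mm.
The walls impose strain ε = −(-8.364)/4740 = 1.7646e-03; σ = Eε = 195000 · 1.7646e-03 = 344.1 MPa.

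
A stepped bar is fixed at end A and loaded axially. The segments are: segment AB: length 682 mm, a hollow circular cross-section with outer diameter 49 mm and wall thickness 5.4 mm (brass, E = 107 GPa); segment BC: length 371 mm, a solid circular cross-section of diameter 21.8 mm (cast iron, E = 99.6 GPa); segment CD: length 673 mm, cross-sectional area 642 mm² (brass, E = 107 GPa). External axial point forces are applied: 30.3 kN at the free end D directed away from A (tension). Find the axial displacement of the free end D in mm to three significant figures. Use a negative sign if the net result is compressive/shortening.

Internal axial forces (sectioning from the free end, tension +): N_CD = 30.3 kN, N_BC = 30.3 kN, N_AB = 30.3 kN.
A_AB = 739.7 mm².
A_BC = 373.3 mm².
δ_AB = 30300·682/(739.7·107000) = 0.2611 mm
δ_BC = 30300·371/(373.3·99600) = 0.3024 mm
δ_CD = 30300·673/(642·107000) = 0.2969 mm
δ = Σδ_i = 0.8603 mm.

0.860 mm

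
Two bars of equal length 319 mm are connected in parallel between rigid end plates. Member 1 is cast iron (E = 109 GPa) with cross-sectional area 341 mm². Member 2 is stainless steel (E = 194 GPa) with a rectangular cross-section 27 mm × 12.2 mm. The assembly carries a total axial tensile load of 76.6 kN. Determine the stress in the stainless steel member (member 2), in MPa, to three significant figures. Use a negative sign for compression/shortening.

147 MPa

A_2 = 329.4 mm².
Equal strain + equilibrium ⇒ each member carries load in proportion to AE: A₁E₁ = 37170000 N, A₂E₂ = 63900000 N, ΣAE = 101100000 N.
σ₂ = P·E₂/ΣAE = 76600·194000/101100000 = 147 MPa.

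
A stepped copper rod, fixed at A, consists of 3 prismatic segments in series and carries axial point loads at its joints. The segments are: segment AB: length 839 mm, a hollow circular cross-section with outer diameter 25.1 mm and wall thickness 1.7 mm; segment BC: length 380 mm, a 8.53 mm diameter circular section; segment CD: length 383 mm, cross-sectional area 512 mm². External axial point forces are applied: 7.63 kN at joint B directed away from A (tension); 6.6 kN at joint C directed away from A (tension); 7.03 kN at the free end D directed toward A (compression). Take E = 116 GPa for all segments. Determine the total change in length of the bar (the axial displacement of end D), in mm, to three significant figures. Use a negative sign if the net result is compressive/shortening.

0.347 mm

Internal axial forces (sectioning from the free end, tension +): N_CD = -7.03 kN, N_BC = -0.43 kN, N_AB = 7.2 kN.
A_AB = 125 mm².
A_BC = 57.15 mm².
δ_AB = 7200·839/(125·116000) = 0.4167 mm
δ_BC = -430·380/(57.15·116000) = -0.02465 mm
δ_CD = -7030·383/(512·116000) = -0.04533 mm
δ = Σδ_i = 0.3467 mm.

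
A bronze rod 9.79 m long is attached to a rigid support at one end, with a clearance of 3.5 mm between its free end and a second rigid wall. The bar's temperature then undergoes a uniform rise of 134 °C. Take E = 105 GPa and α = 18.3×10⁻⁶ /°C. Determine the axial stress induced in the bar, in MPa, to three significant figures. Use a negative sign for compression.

Free thermal expansion αLΔT = 18.3e-6 · 9790 · 134 = 24.01 mm.
The walls engage after the gap closes; constrained expansion = 24.01 − 3.5 = 20.51 mm.
The walls impose strain ε = −(20.51)/9790 = -2.0947e-03; σ = Eε = 105000 · -2.0947e-03 = -219.9 MPa.

-220 MPa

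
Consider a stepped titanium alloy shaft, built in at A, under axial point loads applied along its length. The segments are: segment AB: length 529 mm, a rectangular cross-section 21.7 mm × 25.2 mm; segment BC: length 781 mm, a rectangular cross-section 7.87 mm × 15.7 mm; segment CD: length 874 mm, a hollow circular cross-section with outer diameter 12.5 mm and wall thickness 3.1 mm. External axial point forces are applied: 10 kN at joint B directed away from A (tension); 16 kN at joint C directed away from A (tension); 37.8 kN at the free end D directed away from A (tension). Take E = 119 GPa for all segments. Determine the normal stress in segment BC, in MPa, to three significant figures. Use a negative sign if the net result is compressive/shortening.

435 MPa

Internal axial forces (sectioning from the free end, tension +): N_CD = 37.8 kN, N_BC = 53.8 kN, N_AB = 63.8 kN.
A_BC = 123.6 mm².
σ_BC = N_BC/A_BC = 53800/123.6 = 435.4 MPa.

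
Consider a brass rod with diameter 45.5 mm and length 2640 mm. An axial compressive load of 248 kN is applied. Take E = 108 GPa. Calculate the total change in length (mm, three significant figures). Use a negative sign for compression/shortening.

A = 1626 mm².
δ_mech = NL/(AE) = -248000·2640/(1626·108000) = -3.728 mm.

-3.73 mm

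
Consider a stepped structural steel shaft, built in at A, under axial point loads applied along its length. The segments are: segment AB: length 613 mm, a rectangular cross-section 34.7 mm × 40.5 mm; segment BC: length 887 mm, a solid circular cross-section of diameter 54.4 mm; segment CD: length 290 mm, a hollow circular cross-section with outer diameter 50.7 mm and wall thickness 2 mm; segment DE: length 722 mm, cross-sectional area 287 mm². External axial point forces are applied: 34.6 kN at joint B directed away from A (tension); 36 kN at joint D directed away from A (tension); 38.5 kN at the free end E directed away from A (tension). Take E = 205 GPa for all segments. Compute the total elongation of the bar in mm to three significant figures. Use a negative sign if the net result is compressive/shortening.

Internal axial forces (sectioning from the free end, tension +): N_DE = 38.5 kN, N_CD = 74.5 kN, N_BC = 74.5 kN, N_AB = 109.1 kN.
A_AB = 1405 mm².
A_BC = 2324 mm².
A_CD = 306 mm².
δ_AB = 109100·613/(1405·205000) = 0.2321 mm
δ_BC = 74500·887/(2324·205000) = 0.1387 mm
δ_CD = 74500·290/(306·205000) = 0.3444 mm
δ_DE = 38500·722/(287·205000) = 0.4725 mm
δ = Σδ_i = 1.188 mm.

1.19 mm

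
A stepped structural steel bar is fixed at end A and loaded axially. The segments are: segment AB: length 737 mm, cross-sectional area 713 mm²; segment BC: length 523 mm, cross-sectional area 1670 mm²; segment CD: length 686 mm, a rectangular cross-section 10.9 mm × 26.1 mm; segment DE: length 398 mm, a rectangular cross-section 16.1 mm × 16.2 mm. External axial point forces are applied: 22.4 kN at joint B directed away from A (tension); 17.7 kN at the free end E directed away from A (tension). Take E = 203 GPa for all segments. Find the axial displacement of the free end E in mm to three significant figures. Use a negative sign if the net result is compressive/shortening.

Internal axial forces (sectioning from the free end, tension +): N_DE = 17.7 kN, N_CD = 17.7 kN, N_BC = 17.7 kN, N_AB = 40.1 kN.
A_CD = 284.5 mm².
A_DE = 260.8 mm².
δ_AB = 40100·737/(713·203000) = 0.2042 mm
δ_BC = 17700·523/(1670·203000) = 0.02731 mm
δ_CD = 17700·686/(284.5·203000) = 0.2102 mm
δ_DE = 17700·398/(260.8·203000) = 0.1331 mm
δ = Σδ_i = 0.5748 mm.

0.575 mm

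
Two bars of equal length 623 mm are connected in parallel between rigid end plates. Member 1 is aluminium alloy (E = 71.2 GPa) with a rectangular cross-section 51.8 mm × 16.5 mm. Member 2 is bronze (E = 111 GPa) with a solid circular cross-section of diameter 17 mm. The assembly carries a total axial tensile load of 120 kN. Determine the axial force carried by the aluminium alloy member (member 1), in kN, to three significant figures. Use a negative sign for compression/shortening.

A_1 = 854.7 mm².
A_2 = 227 mm².
Equal strain + equilibrium ⇒ each member carries load in proportion to AE: A₁E₁ = 60850000 N, A₂E₂ = 25190000 N, ΣAE = 86050000 N.
F₁ = P·A₁E₁/ΣAE = 120000·60850000/86050000 = 84860 N.

84.9 kN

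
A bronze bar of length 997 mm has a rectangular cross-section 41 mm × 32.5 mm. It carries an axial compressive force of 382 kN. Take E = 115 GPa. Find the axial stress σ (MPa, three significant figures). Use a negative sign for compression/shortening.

-287 MPa

A = 1332 mm².
σ = N/A = -382000/1332 = -286.7 MPa.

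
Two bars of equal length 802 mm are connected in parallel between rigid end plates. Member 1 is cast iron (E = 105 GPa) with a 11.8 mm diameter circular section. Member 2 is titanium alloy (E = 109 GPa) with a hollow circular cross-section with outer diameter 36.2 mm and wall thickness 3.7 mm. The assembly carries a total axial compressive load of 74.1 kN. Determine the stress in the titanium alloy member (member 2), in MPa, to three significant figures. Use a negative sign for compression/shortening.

-153 MPa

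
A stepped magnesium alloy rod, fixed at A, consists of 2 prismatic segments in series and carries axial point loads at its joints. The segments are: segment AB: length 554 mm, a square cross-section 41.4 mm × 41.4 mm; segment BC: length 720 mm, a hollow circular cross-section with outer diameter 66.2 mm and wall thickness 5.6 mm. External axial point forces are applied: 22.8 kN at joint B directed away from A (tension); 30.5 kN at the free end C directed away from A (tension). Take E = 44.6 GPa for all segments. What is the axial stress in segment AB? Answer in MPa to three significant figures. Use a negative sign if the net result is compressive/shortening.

Internal axial forces (sectioning from the free end, tension +): N_BC = 30.5 kN, N_AB = 53.3 kN.
A_AB = 1714 mm².
σ_AB = N_AB/A_AB = 53300/1714 = 31.1 MPa.

31.1 MPa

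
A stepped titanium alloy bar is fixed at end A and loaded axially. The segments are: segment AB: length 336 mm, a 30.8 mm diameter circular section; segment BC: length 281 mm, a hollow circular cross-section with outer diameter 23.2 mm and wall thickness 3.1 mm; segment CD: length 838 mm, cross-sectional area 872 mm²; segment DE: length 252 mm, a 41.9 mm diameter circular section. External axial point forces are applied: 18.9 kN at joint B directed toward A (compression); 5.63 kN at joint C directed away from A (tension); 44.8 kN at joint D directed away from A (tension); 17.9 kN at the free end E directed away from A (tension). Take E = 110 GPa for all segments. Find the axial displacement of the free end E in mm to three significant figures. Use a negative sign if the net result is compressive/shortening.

1.67 mm

Internal axial forces (sectioning from the free end, tension +): N_DE = 17.9 kN, N_CD = 62.7 kN, N_BC = 68.33 kN, N_AB = 49.43 kN.
A_AB = 745.1 mm².
A_BC = 195.8 mm².
A_DE = 1379 mm².
δ_AB = 49430·336/(745.1·110000) = 0.2026 mm
δ_BC = 68330·281/(195.8·110000) = 0.8917 mm
δ_CD = 62700·838/(872·110000) = 0.5478 mm
δ_DE = 17900·252/(1379·110000) = 0.02974 mm
δ = Σδ_i = 1.672 mm.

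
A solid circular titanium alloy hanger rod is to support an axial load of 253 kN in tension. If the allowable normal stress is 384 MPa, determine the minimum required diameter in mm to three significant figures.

29.0 mm

Required area A ≥ P/σ_allow = 253000/384 = 658.9 mm².
For a solid circular section, d ≥ √(4A/π) = 28.96 mm.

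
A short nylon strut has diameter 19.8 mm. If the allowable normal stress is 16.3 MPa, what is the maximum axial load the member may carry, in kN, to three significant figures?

5.02 kN

A = 307.9 mm².
P_max = σ_allow · A = 16.3 · 307.9 = 5019 N = 5.019 kN.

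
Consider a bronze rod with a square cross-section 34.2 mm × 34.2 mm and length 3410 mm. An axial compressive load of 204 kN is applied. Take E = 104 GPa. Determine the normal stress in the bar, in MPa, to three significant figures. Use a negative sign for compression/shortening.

A = 1170 mm².
σ = N/A = -204000/1170 = -174.4 MPa.

-174 MPa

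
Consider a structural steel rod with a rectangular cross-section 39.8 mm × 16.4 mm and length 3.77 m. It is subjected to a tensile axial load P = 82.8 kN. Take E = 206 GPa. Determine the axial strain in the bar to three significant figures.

6.16e-04

A = 652.7 mm².
σ = N/A = 126.9 MPa; ε = σ/E = 126.9/206000 = 6.158e-04.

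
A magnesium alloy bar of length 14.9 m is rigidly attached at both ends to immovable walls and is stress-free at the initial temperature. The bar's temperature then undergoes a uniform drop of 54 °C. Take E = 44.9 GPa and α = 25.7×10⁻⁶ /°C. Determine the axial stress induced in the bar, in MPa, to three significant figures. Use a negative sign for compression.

62.3 MPa

Free thermal expansion αLΔT = 25.7e-6 · 14900 · -54 = -20.68 mm.
The walls impose strain ε = −(-20.68)/14900 = 1.3878e-03; σ = Eε = 44900 · 1.3878e-03 = 62.31 MPa.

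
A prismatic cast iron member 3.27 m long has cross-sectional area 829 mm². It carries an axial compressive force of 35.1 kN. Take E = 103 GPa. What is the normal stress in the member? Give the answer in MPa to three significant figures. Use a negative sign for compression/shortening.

σ = N/A = -35100/829 = -42.34 MPa.

-42.3 MPa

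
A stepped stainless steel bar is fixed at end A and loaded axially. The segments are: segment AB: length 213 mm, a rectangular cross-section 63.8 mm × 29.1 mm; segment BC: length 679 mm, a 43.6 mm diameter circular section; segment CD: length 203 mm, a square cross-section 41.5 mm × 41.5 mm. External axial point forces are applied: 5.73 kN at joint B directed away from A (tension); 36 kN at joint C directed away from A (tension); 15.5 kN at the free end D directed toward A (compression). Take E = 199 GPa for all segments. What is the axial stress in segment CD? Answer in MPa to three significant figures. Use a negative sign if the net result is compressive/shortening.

-9.00 MPa

Internal axial forces (sectioning from the free end, tension +): N_CD = -15.5 kN, N_BC = 20.5 kN, N_AB = 26.23 kN.
A_CD = 1722 mm².
σ_CD = N_CD/A_CD = -15500/1722 = -9 MPa.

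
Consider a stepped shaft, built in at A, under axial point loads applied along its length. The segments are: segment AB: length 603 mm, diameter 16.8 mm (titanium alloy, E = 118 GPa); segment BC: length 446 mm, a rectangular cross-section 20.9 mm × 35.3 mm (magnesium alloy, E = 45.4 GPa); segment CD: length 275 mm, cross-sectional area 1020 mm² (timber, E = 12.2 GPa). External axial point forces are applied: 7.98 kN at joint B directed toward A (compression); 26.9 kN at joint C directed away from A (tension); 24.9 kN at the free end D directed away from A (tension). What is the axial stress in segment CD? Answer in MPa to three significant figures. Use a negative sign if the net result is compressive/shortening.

Internal axial forces (sectioning from the free end, tension +): N_CD = 24.9 kN, N_BC = 51.8 kN, N_AB = 43.82 kN.
σ_CD = N_CD/A_CD = 24900/1020 = 24.41 MPa.

24.4 MPa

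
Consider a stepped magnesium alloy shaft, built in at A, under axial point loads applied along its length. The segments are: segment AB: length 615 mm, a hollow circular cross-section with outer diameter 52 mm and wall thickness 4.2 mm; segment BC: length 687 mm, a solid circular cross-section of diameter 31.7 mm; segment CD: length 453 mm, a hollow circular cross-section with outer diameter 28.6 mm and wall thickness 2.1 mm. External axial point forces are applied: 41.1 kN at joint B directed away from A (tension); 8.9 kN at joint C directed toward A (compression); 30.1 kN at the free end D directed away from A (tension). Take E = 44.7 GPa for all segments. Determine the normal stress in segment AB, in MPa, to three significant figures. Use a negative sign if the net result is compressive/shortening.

98.8 MPa

Internal axial forces (sectioning from the free end, tension +): N_CD = 30.1 kN, N_BC = 21.2 kN, N_AB = 62.3 kN.
A_AB = 630.7 mm².
σ_AB = N_AB/A_AB = 62300/630.7 = 98.78 MPa.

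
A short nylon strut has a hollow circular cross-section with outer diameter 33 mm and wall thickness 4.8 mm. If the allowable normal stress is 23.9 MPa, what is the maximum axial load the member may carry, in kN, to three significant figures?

10.2 kN

A = 425.2 mm².
P_max = σ_allow · A = 23.9 · 425.2 = 10160 N = 10.16 kN.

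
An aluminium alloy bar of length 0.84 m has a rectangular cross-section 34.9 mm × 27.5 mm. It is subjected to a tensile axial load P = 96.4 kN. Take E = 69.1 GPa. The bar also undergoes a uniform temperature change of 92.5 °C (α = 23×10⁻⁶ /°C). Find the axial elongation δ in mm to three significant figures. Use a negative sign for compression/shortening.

3.01 mm

A = 959.8 mm².
δ_mech = NL/(AE) = 96400·840/(959.8·69100) = 1.221 mm.
δ_thermal = αLΔT = 23e-6·840·92.5 = 1.787 mm.
δ = δ_mech + δ_thermal = 3.008 mm.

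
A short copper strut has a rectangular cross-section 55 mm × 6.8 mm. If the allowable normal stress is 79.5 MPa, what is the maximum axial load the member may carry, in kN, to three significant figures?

29.7 kN

A = 374 mm².
P_max = σ_allow · A = 79.5 · 374 = 29730 N = 29.73 kN.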